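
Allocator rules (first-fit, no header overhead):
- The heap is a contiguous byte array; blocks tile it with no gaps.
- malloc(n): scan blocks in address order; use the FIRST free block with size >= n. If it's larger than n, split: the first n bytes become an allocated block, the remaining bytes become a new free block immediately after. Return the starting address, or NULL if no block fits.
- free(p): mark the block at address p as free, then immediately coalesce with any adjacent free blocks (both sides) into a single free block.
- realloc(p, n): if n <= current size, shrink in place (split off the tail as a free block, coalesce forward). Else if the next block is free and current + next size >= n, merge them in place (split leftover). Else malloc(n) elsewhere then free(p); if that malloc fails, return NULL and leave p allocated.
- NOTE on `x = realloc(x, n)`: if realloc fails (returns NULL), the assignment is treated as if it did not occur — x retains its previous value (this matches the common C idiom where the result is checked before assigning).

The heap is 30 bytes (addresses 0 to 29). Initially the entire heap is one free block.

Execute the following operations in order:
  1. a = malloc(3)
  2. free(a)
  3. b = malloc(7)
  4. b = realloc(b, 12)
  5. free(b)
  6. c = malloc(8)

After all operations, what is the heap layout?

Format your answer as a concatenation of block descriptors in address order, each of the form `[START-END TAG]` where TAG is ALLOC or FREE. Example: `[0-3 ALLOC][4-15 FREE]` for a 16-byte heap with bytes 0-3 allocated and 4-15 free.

Op 1: a = malloc(3) -> a = 0; heap: [0-2 ALLOC][3-29 FREE]
Op 2: free(a) -> (freed a); heap: [0-29 FREE]
Op 3: b = malloc(7) -> b = 0; heap: [0-6 ALLOC][7-29 FREE]
Op 4: b = realloc(b, 12) -> b = 0; heap: [0-11 ALLOC][12-29 FREE]
Op 5: free(b) -> (freed b); heap: [0-29 FREE]
Op 6: c = malloc(8) -> c = 0; heap: [0-7 ALLOC][8-29 FREE]

Answer: [0-7 ALLOC][8-29 FREE]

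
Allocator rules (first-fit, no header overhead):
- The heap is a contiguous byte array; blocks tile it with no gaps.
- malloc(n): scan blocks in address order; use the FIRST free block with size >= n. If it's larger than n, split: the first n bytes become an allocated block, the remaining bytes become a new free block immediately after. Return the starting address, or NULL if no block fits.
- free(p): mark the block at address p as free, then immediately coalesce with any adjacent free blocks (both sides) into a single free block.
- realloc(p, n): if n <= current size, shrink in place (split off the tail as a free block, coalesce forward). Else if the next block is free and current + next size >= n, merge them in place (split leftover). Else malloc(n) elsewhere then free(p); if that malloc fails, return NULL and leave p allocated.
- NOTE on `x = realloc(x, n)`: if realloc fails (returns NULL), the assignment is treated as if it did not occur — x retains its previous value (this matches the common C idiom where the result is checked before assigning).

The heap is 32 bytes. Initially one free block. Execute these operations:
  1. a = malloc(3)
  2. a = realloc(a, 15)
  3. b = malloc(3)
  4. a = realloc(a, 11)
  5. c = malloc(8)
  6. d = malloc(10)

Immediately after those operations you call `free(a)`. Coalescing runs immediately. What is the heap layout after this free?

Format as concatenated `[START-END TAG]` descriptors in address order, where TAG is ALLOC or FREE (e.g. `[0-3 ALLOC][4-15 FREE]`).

Answer: [0-14 FREE][15-17 ALLOC][18-25 ALLOC][26-31 FREE]

Derivation:
Op 1: a = malloc(3) -> a = 0; heap: [0-2 ALLOC][3-31 FREE]
Op 2: a = realloc(a, 15) -> a = 0; heap: [0-14 ALLOC][15-31 FREE]
Op 3: b = malloc(3) -> b = 15; heap: [0-14 ALLOC][15-17 ALLOC][18-31 FREE]
Op 4: a = realloc(a, 11) -> a = 0; heap: [0-10 ALLOC][11-14 FREE][15-17 ALLOC][18-31 FREE]
Op 5: c = malloc(8) -> c = 18; heap: [0-10 ALLOC][11-14 FREE][15-17 ALLOC][18-25 ALLOC][26-31 FREE]
Op 6: d = malloc(10) -> d = NULL; heap: [0-10 ALLOC][11-14 FREE][15-17 ALLOC][18-25 ALLOC][26-31 FREE]
free(a): a = 0 -> block [0-10 ALLOC]; mark free, coalesce with adjacent free neighbors -> [0-14 FREE][15-17 ALLOC][18-25 ALLOC][26-31 FREE]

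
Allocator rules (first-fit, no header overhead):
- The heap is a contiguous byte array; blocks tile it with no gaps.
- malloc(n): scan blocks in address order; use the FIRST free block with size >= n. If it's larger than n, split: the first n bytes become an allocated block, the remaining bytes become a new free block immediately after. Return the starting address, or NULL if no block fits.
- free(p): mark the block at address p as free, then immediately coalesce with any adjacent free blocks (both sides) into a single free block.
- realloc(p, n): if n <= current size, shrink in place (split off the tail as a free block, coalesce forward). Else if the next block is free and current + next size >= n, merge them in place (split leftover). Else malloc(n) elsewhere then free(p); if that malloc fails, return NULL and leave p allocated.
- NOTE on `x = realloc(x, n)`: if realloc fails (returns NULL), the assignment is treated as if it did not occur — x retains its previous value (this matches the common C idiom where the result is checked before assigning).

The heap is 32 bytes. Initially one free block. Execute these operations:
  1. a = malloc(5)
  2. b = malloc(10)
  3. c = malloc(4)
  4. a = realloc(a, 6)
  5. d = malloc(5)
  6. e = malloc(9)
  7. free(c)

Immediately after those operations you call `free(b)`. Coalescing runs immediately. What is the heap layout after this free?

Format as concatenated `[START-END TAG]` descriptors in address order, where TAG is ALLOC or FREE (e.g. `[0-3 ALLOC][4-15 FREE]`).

Op 1: a = malloc(5) -> a = 0; heap: [0-4 ALLOC][5-31 FREE]
Op 2: b = malloc(10) -> b = 5; heap: [0-4 ALLOC][5-14 ALLOC][15-31 FREE]
Op 3: c = malloc(4) -> c = 15; heap: [0-4 ALLOC][5-14 ALLOC][15-18 ALLOC][19-31 FREE]
Op 4: a = realloc(a, 6) -> a = 19; heap: [0-4 FREE][5-14 ALLOC][15-18 ALLOC][19-24 ALLOC][25-31 FREE]
Op 5: d = malloc(5) -> d = 0; heap: [0-4 ALLOC][5-14 ALLOC][15-18 ALLOC][19-24 ALLOC][25-31 FREE]
Op 6: e = malloc(9) -> e = NULL; heap: [0-4 ALLOC][5-14 ALLOC][15-18 ALLOC][19-24 ALLOC][25-31 FREE]
Op 7: free(c) -> (freed c); heap: [0-4 ALLOC][5-14 ALLOC][15-18 FREE][19-24 ALLOC][25-31 FREE]
free(b): b = 5 -> block [5-14 ALLOC]; mark free, coalesce with adjacent free neighbors -> [0-4 ALLOC][5-18 FREE][19-24 ALLOC][25-31 FREE]

Answer: [0-4 ALLOC][5-18 FREE][19-24 ALLOC][25-31 FREE]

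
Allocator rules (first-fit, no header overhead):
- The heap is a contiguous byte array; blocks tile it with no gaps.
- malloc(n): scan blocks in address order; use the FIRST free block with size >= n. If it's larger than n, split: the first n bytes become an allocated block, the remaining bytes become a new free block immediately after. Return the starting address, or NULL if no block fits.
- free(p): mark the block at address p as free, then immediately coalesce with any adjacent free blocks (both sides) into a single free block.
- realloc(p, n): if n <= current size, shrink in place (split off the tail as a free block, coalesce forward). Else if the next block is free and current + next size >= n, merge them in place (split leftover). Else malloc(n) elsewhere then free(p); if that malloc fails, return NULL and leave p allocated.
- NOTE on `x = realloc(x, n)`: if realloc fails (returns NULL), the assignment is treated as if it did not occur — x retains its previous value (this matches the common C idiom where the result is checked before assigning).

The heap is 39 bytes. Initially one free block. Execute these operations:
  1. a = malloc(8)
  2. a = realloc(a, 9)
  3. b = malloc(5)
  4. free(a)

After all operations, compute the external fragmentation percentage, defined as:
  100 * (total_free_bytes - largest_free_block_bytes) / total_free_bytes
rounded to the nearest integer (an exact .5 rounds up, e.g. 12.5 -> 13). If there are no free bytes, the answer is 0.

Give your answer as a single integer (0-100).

Op 1: a = malloc(8) -> a = 0; heap: [0-7 ALLOC][8-38 FREE]
Op 2: a = realloc(a, 9) -> a = 0; heap: [0-8 ALLOC][9-38 FREE]
Op 3: b = malloc(5) -> b = 9; heap: [0-8 ALLOC][9-13 ALLOC][14-38 FREE]
Op 4: free(a) -> (freed a); heap: [0-8 FREE][9-13 ALLOC][14-38 FREE]
Free blocks: [9 25] total_free=34 largest=25 -> 100*(34-25)/34 = 900/34 ≈ 26.471 -> rounds to 26

Answer: 26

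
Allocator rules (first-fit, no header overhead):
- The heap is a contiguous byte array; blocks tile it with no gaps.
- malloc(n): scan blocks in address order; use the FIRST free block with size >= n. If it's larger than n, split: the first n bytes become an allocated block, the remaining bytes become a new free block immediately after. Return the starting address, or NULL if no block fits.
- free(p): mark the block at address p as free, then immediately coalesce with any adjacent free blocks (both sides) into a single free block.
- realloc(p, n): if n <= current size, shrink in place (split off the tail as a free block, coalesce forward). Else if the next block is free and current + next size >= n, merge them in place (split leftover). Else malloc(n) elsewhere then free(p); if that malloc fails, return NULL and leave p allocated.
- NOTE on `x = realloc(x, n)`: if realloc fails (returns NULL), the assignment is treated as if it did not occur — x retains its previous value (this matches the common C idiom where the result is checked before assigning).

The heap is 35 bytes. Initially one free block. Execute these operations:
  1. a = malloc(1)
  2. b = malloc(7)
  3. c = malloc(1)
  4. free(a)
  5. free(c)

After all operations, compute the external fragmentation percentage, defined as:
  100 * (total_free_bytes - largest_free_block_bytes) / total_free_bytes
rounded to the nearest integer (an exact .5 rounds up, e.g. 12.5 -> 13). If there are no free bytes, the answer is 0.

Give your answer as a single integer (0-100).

Op 1: a = malloc(1) -> a = 0; heap: [0-0 ALLOC][1-34 FREE]
Op 2: b = malloc(7) -> b = 1; heap: [0-0 ALLOC][1-7 ALLOC][8-34 FREE]
Op 3: c = malloc(1) -> c = 8; heap: [0-0 ALLOC][1-7 ALLOC][8-8 ALLOC][9-34 FREE]
Op 4: free(a) -> (freed a); heap: [0-0 FREE][1-7 ALLOC][8-8 ALLOC][9-34 FREE]
Op 5: free(c) -> (freed c); heap: [0-0 FREE][1-7 ALLOC][8-34 FREE]
Free blocks: [1 27] total_free=28 largest=27 -> 100*(28-27)/28 = 100/28 ≈ 3.571 -> rounds to 4

Answer: 4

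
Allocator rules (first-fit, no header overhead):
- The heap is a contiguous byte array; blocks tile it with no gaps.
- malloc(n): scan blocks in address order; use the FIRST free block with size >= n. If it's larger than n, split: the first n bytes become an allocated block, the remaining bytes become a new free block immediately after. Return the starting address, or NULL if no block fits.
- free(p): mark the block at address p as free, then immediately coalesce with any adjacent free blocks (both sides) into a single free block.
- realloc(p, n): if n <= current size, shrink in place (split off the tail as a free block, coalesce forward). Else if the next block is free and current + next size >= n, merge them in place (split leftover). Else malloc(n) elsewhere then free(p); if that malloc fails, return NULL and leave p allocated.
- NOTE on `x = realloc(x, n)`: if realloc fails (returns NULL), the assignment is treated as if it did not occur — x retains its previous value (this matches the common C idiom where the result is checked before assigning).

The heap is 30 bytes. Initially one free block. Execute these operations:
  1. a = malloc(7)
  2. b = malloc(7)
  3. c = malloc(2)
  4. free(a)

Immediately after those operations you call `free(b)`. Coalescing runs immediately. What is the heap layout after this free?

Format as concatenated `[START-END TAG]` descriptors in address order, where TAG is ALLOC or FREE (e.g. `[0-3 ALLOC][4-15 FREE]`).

Op 1: a = malloc(7) -> a = 0; heap: [0-6 ALLOC][7-29 FREE]
Op 2: b = malloc(7) -> b = 7; heap: [0-6 ALLOC][7-13 ALLOC][14-29 FREE]
Op 3: c = malloc(2) -> c = 14; heap: [0-6 ALLOC][7-13 ALLOC][14-15 ALLOC][16-29 FREE]
Op 4: free(a) -> (freed a); heap: [0-6 FREE][7-13 ALLOC][14-15 ALLOC][16-29 FREE]
free(b): b = 7 -> block [7-13 ALLOC]; mark free, coalesce with adjacent free neighbors -> [0-13 FREE][14-15 ALLOC][16-29 FREE]

Answer: [0-13 FREE][14-15 ALLOC][16-29 FREE]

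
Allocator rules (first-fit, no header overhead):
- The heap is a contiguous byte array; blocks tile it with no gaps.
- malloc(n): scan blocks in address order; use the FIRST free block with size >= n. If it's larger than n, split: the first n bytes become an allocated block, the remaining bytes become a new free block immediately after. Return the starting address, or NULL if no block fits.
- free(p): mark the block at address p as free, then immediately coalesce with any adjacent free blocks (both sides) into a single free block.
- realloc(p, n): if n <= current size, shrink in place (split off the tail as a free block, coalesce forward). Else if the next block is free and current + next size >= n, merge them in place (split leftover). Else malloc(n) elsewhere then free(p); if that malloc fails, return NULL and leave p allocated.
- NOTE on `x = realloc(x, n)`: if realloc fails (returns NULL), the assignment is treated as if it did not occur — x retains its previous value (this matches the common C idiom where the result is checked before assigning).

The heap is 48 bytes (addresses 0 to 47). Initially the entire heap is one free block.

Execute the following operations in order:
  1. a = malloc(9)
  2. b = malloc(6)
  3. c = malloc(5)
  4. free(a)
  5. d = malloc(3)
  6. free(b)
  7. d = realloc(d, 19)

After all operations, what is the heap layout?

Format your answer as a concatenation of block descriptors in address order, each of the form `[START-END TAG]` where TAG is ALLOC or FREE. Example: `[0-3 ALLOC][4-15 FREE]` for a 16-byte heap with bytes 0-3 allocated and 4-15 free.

Op 1: a = malloc(9) -> a = 0; heap: [0-8 ALLOC][9-47 FREE]
Op 2: b = malloc(6) -> b = 9; heap: [0-8 ALLOC][9-14 ALLOC][15-47 FREE]
Op 3: c = malloc(5) -> c = 15; heap: [0-8 ALLOC][9-14 ALLOC][15-19 ALLOC][20-47 FREE]
Op 4: free(a) -> (freed a); heap: [0-8 FREE][9-14 ALLOC][15-19 ALLOC][20-47 FREE]
Op 5: d = malloc(3) -> d = 0; heap: [0-2 ALLOC][3-8 FREE][9-14 ALLOC][15-19 ALLOC][20-47 FREE]
Op 6: free(b) -> (freed b); heap: [0-2 ALLOC][3-14 FREE][15-19 ALLOC][20-47 FREE]
Op 7: d = realloc(d, 19) -> d = 20; heap: [0-14 FREE][15-19 ALLOC][20-38 ALLOC][39-47 FREE]

Answer: [0-14 FREE][15-19 ALLOC][20-38 ALLOC][39-47 FREE]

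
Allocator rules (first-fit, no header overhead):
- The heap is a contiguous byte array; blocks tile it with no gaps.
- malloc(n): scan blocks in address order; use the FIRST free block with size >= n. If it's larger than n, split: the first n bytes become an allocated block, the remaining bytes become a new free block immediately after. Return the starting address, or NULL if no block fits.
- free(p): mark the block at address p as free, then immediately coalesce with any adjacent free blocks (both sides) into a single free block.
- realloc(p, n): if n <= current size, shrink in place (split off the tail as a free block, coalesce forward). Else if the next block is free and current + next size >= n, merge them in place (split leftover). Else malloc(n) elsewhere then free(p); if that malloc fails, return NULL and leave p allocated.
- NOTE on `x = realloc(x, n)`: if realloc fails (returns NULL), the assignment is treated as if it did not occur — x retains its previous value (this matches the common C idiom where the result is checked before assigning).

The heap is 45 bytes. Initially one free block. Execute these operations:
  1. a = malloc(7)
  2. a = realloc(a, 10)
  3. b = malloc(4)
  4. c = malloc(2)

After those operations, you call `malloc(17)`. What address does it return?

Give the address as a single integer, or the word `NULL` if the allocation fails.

Answer: 16

Derivation:
Op 1: a = malloc(7) -> a = 0; heap: [0-6 ALLOC][7-44 FREE]
Op 2: a = realloc(a, 10) -> a = 0; heap: [0-9 ALLOC][10-44 FREE]
Op 3: b = malloc(4) -> b = 10; heap: [0-9 ALLOC][10-13 ALLOC][14-44 FREE]
Op 4: c = malloc(2) -> c = 14; heap: [0-9 ALLOC][10-13 ALLOC][14-15 ALLOC][16-44 FREE]
malloc(17): first-fit scan over [0-9 ALLOC][10-13 ALLOC][14-15 ALLOC][16-44 FREE] -> 16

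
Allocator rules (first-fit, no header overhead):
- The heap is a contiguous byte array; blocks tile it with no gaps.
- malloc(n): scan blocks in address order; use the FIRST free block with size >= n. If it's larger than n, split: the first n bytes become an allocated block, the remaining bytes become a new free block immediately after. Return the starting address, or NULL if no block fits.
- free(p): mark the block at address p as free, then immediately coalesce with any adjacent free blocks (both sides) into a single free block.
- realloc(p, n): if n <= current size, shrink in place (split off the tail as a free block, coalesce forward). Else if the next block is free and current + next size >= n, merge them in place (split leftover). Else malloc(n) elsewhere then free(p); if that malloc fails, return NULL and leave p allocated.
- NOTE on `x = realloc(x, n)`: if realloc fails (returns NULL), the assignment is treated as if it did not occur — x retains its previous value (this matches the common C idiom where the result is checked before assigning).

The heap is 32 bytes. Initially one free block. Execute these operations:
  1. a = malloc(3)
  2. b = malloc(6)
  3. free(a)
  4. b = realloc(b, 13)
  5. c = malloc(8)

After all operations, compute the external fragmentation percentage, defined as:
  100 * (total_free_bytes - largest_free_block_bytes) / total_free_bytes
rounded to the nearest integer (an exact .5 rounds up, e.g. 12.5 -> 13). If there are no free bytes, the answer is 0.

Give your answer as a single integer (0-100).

Answer: 27

Derivation:
Op 1: a = malloc(3) -> a = 0; heap: [0-2 ALLOC][3-31 FREE]
Op 2: b = malloc(6) -> b = 3; heap: [0-2 ALLOC][3-8 ALLOC][9-31 FREE]
Op 3: free(a) -> (freed a); heap: [0-2 FREE][3-8 ALLOC][9-31 FREE]
Op 4: b = realloc(b, 13) -> b = 3; heap: [0-2 FREE][3-15 ALLOC][16-31 FREE]
Op 5: c = malloc(8) -> c = 16; heap: [0-2 FREE][3-15 ALLOC][16-23 ALLOC][24-31 FREE]
Free blocks: [3 8] total_free=11 largest=8 -> 100*(11-8)/11 = 300/11 ≈ 27.273 -> rounds to 27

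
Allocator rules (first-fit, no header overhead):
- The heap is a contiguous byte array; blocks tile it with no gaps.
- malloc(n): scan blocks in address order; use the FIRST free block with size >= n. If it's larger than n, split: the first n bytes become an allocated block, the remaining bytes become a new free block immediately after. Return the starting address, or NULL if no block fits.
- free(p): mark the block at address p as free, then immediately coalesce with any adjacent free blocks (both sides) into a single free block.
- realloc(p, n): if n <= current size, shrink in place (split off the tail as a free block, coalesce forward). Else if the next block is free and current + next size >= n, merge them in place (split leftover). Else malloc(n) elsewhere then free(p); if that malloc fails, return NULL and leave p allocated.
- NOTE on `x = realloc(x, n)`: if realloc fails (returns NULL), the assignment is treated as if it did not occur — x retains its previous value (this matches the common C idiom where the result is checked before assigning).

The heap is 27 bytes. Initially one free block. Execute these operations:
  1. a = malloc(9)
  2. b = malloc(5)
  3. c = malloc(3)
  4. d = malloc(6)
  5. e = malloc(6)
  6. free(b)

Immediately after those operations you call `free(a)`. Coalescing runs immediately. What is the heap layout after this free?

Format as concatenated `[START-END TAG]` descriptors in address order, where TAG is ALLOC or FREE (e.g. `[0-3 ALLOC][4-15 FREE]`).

Answer: [0-13 FREE][14-16 ALLOC][17-22 ALLOC][23-26 FREE]

Derivation:
Op 1: a = malloc(9) -> a = 0; heap: [0-8 ALLOC][9-26 FREE]
Op 2: b = malloc(5) -> b = 9; heap: [0-8 ALLOC][9-13 ALLOC][14-26 FREE]
Op 3: c = malloc(3) -> c = 14; heap: [0-8 ALLOC][9-13 ALLOC][14-16 ALLOC][17-26 FREE]
Op 4: d = malloc(6) -> d = 17; heap: [0-8 ALLOC][9-13 ALLOC][14-16 ALLOC][17-22 ALLOC][23-26 FREE]
Op 5: e = malloc(6) -> e = NULL; heap: [0-8 ALLOC][9-13 ALLOC][14-16 ALLOC][17-22 ALLOC][23-26 FREE]
Op 6: free(b) -> (freed b); heap: [0-8 ALLOC][9-13 FREE][14-16 ALLOC][17-22 ALLOC][23-26 FREE]
free(a): a = 0 -> block [0-8 ALLOC]; mark free, coalesce with adjacent free neighbors -> [0-13 FREE][14-16 ALLOC][17-22 ALLOC][23-26 FREE]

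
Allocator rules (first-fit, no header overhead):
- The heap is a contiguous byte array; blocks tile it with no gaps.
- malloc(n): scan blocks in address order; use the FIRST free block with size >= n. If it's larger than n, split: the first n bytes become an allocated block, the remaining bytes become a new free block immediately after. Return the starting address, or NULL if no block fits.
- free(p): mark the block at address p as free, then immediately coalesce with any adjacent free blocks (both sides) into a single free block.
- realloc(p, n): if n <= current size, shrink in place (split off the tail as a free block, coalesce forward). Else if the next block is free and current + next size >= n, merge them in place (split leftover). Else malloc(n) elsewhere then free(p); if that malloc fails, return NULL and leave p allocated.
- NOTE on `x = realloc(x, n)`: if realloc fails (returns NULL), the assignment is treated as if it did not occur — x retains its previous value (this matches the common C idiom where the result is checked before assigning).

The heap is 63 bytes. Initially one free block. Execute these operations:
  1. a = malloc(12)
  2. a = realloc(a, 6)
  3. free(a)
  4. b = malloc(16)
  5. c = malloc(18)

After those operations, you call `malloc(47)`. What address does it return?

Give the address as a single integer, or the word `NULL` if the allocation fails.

Op 1: a = malloc(12) -> a = 0; heap: [0-11 ALLOC][12-62 FREE]
Op 2: a = realloc(a, 6) -> a = 0; heap: [0-5 ALLOC][6-62 FREE]
Op 3: free(a) -> (freed a); heap: [0-62 FREE]
Op 4: b = malloc(16) -> b = 0; heap: [0-15 ALLOC][16-62 FREE]
Op 5: c = malloc(18) -> c = 16; heap: [0-15 ALLOC][16-33 ALLOC][34-62 FREE]
malloc(47): first-fit scan over [0-15 ALLOC][16-33 ALLOC][34-62 FREE] -> NULL

Answer: NULL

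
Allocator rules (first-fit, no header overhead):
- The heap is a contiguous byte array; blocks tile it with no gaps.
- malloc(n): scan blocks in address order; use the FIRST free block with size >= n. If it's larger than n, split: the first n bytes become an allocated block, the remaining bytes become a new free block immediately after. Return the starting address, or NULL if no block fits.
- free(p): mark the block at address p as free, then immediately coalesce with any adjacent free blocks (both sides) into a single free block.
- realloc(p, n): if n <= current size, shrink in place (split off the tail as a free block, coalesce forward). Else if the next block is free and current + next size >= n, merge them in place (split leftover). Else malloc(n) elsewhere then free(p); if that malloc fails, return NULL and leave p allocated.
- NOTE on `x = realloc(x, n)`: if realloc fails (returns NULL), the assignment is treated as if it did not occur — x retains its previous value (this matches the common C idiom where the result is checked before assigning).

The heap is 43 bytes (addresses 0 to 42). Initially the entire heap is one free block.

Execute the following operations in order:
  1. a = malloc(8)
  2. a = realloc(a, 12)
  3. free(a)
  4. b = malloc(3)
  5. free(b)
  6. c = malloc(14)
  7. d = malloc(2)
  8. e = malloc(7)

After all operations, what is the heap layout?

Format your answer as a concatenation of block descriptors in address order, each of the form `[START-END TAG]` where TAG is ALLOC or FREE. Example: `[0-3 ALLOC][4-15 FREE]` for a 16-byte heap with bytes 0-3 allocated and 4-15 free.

Op 1: a = malloc(8) -> a = 0; heap: [0-7 ALLOC][8-42 FREE]
Op 2: a = realloc(a, 12) -> a = 0; heap: [0-11 ALLOC][12-42 FREE]
Op 3: free(a) -> (freed a); heap: [0-42 FREE]
Op 4: b = malloc(3) -> b = 0; heap: [0-2 ALLOC][3-42 FREE]
Op 5: free(b) -> (freed b); heap: [0-42 FREE]
Op 6: c = malloc(14) -> c = 0; heap: [0-13 ALLOC][14-42 FREE]
Op 7: d = malloc(2) -> d = 14; heap: [0-13 ALLOC][14-15 ALLOC][16-42 FREE]
Op 8: e = malloc(7) -> e = 16; heap: [0-13 ALLOC][14-15 ALLOC][16-22 ALLOC][23-42 FREE]

Answer: [0-13 ALLOC][14-15 ALLOC][16-22 ALLOC][23-42 FREE]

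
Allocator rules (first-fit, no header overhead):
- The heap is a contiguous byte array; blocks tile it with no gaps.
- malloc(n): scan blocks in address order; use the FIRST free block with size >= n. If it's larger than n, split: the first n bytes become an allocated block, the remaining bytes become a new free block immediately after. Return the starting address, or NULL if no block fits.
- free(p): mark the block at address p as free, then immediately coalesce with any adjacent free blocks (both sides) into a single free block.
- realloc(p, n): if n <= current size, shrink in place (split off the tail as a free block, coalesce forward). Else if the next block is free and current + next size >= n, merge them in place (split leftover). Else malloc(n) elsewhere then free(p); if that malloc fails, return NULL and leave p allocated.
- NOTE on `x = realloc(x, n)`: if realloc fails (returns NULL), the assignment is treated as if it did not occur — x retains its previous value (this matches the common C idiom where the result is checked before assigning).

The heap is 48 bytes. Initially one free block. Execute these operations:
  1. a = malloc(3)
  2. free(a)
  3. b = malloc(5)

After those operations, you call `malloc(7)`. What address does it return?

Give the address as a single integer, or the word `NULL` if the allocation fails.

Answer: 5

Derivation:
Op 1: a = malloc(3) -> a = 0; heap: [0-2 ALLOC][3-47 FREE]
Op 2: free(a) -> (freed a); heap: [0-47 FREE]
Op 3: b = malloc(5) -> b = 0; heap: [0-4 ALLOC][5-47 FREE]
malloc(7): first-fit scan over [0-4 ALLOC][5-47 FREE] -> 5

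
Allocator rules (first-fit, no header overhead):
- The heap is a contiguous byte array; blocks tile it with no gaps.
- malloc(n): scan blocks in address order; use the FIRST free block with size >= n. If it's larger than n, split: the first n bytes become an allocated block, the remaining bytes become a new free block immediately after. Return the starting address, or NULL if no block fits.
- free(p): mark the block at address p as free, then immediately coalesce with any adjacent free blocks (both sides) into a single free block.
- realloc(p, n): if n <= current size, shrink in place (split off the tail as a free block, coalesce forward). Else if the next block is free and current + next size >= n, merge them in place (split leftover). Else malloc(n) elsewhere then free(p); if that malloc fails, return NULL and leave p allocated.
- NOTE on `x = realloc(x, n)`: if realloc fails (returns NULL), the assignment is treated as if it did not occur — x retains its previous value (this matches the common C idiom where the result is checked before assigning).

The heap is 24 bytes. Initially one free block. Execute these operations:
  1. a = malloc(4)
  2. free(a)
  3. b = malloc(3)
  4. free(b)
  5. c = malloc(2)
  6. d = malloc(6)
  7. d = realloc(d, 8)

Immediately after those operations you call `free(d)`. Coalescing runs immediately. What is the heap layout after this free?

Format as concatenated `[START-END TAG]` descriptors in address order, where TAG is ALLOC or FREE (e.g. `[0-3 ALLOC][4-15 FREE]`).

Op 1: a = malloc(4) -> a = 0; heap: [0-3 ALLOC][4-23 FREE]
Op 2: free(a) -> (freed a); heap: [0-23 FREE]
Op 3: b = malloc(3) -> b = 0; heap: [0-2 ALLOC][3-23 FREE]
Op 4: free(b) -> (freed b); heap: [0-23 FREE]
Op 5: c = malloc(2) -> c = 0; heap: [0-1 ALLOC][2-23 FREE]
Op 6: d = malloc(6) -> d = 2; heap: [0-1 ALLOC][2-7 ALLOC][8-23 FREE]
Op 7: d = realloc(d, 8) -> d = 2; heap: [0-1 ALLOC][2-9 ALLOC][10-23 FREE]
free(d): d = 2 -> block [2-9 ALLOC]; mark free, coalesce with adjacent free neighbors -> [0-1 ALLOC][2-23 FREE]

Answer: [0-1 ALLOC][2-23 FREE]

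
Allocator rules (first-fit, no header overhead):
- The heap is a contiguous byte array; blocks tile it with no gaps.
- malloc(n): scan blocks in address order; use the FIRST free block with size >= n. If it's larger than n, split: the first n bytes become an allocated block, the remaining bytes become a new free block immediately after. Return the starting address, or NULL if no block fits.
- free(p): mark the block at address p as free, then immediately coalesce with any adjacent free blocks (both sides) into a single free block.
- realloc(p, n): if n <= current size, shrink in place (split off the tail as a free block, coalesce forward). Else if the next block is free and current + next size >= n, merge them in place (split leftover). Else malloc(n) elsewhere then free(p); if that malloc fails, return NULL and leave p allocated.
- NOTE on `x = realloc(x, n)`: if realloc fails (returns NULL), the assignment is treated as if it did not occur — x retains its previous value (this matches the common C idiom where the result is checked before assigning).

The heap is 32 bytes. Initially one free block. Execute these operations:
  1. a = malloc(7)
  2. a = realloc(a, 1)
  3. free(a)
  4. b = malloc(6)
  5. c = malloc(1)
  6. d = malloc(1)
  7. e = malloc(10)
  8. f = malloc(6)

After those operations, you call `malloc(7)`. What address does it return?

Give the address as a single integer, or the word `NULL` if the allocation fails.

Op 1: a = malloc(7) -> a = 0; heap: [0-6 ALLOC][7-31 FREE]
Op 2: a = realloc(a, 1) -> a = 0; heap: [0-0 ALLOC][1-31 FREE]
Op 3: free(a) -> (freed a); heap: [0-31 FREE]
Op 4: b = malloc(6) -> b = 0; heap: [0-5 ALLOC][6-31 FREE]
Op 5: c = malloc(1) -> c = 6; heap: [0-5 ALLOC][6-6 ALLOC][7-31 FREE]
Op 6: d = malloc(1) -> d = 7; heap: [0-5 ALLOC][6-6 ALLOC][7-7 ALLOC][8-31 FREE]
Op 7: e = malloc(10) -> e = 8; heap: [0-5 ALLOC][6-6 ALLOC][7-7 ALLOC][8-17 ALLOC][18-31 FREE]
Op 8: f = malloc(6) -> f = 18; heap: [0-5 ALLOC][6-6 ALLOC][7-7 ALLOC][8-17 ALLOC][18-23 ALLOC][24-31 FREE]
malloc(7): first-fit scan over [0-5 ALLOC][6-6 ALLOC][7-7 ALLOC][8-17 ALLOC][18-23 ALLOC][24-31 FREE] -> 24

Answer: 24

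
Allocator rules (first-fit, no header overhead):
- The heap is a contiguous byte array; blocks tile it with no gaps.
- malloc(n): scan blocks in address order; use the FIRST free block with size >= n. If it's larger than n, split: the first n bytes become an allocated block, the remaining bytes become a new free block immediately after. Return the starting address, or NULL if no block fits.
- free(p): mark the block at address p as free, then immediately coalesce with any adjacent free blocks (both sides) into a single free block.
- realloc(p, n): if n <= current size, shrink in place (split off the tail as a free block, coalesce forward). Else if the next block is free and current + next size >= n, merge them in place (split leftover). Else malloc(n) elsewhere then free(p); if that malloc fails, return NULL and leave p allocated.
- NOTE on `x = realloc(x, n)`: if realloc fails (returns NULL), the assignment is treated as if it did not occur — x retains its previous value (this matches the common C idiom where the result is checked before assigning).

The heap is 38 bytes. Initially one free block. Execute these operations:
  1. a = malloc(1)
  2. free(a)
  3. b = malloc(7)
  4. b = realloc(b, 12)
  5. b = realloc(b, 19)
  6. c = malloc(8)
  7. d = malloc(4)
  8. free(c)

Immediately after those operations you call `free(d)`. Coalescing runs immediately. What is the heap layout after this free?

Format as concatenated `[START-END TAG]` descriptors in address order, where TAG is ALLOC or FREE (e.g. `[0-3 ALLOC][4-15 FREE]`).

Answer: [0-18 ALLOC][19-37 FREE]

Derivation:
Op 1: a = malloc(1) -> a = 0; heap: [0-0 ALLOC][1-37 FREE]
Op 2: free(a) -> (freed a); heap: [0-37 FREE]
Op 3: b = malloc(7) -> b = 0; heap: [0-6 ALLOC][7-37 FREE]
Op 4: b = realloc(b, 12) -> b = 0; heap: [0-11 ALLOC][12-37 FREE]
Op 5: b = realloc(b, 19) -> b = 0; heap: [0-18 ALLOC][19-37 FREE]
Op 6: c = malloc(8) -> c = 19; heap: [0-18 ALLOC][19-26 ALLOC][27-37 FREE]
Op 7: d = malloc(4) -> d = 27; heap: [0-18 ALLOC][19-26 ALLOC][27-30 ALLOC][31-37 FREE]
Op 8: free(c) -> (freed c); heap: [0-18 ALLOC][19-26 FREE][27-30 ALLOC][31-37 FREE]
free(d): d = 27 -> block [27-30 ALLOC]; mark free, coalesce with adjacent free neighbors -> [0-18 ALLOC][19-37 FREE]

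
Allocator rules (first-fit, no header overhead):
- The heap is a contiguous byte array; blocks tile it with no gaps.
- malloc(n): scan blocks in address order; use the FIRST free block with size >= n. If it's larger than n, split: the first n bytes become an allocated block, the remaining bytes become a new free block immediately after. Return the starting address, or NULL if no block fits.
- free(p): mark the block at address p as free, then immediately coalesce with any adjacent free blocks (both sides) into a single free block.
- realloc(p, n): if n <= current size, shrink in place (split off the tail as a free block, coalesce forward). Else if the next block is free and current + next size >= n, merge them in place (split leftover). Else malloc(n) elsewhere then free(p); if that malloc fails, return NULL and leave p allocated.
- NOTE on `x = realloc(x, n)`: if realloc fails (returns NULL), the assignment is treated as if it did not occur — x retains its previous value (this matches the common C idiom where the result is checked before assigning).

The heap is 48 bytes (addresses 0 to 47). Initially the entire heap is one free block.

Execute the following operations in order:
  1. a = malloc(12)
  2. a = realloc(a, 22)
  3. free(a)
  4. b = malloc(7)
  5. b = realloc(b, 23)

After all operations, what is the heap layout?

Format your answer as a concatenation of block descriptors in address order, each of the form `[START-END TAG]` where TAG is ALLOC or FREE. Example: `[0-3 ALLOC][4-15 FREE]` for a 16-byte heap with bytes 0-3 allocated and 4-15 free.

Op 1: a = malloc(12) -> a = 0; heap: [0-11 ALLOC][12-47 FREE]
Op 2: a = realloc(a, 22) -> a = 0; heap: [0-21 ALLOC][22-47 FREE]
Op 3: free(a) -> (freed a); heap: [0-47 FREE]
Op 4: b = malloc(7) -> b = 0; heap: [0-6 ALLOC][7-47 FREE]
Op 5: b = realloc(b, 23) -> b = 0; heap: [0-22 ALLOC][23-47 FREE]

Answer: [0-22 ALLOC][23-47 FREE]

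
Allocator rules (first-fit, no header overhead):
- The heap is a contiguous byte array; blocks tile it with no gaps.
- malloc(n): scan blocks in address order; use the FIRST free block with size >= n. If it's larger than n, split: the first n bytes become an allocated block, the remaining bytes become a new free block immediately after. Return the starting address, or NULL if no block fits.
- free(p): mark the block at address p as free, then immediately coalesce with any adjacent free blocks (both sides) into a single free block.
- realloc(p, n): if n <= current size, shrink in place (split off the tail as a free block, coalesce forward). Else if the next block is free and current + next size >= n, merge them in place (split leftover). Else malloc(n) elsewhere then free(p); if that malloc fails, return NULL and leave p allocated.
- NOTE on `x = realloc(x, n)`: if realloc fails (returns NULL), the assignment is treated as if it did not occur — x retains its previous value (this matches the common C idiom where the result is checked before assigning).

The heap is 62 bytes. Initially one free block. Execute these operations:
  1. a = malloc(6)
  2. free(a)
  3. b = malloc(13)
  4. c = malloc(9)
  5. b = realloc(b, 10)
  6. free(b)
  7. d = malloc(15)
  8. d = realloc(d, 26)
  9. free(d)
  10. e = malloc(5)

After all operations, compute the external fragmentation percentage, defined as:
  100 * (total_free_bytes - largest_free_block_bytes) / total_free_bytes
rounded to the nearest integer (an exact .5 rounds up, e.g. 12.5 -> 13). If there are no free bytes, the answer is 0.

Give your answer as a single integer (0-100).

Op 1: a = malloc(6) -> a = 0; heap: [0-5 ALLOC][6-61 FREE]
Op 2: free(a) -> (freed a); heap: [0-61 FREE]
Op 3: b = malloc(13) -> b = 0; heap: [0-12 ALLOC][13-61 FREE]
Op 4: c = malloc(9) -> c = 13; heap: [0-12 ALLOC][13-21 ALLOC][22-61 FREE]
Op 5: b = realloc(b, 10) -> b = 0; heap: [0-9 ALLOC][10-12 FREE][13-21 ALLOC][22-61 FREE]
Op 6: free(b) -> (freed b); heap: [0-12 FREE][13-21 ALLOC][22-61 FREE]
Op 7: d = malloc(15) -> d = 22; heap: [0-12 FREE][13-21 ALLOC][22-36 ALLOC][37-61 FREE]
Op 8: d = realloc(d, 26) -> d = 22; heap: [0-12 FREE][13-21 ALLOC][22-47 ALLOC][48-61 FREE]
Op 9: free(d) -> (freed d); heap: [0-12 FREE][13-21 ALLOC][22-61 FREE]
Op 10: e = malloc(5) -> e = 0; heap: [0-4 ALLOC][5-12 FREE][13-21 ALLOC][22-61 FREE]
Free blocks: [8 40] total_free=48 largest=40 -> 100*(48-40)/48 = 800/48 ≈ 16.667 -> rounds to 17

Answer: 17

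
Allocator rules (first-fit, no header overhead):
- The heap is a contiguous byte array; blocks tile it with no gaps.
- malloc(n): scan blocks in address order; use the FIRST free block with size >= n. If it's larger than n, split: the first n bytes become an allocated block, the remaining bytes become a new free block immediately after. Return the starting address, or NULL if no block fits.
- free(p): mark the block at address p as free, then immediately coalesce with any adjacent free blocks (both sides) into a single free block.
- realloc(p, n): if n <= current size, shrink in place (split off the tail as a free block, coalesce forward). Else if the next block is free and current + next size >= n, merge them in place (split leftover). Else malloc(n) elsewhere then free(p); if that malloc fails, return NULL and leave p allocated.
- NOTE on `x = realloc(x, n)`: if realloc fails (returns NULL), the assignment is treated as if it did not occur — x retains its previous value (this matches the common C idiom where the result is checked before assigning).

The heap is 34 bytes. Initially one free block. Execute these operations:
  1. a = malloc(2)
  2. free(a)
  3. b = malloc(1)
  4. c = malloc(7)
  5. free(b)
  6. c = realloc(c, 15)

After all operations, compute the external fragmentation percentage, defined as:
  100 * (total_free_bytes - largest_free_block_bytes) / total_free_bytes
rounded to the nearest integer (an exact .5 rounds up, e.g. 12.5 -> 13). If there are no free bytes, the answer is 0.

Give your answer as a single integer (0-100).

Op 1: a = malloc(2) -> a = 0; heap: [0-1 ALLOC][2-33 FREE]
Op 2: free(a) -> (freed a); heap: [0-33 FREE]
Op 3: b = malloc(1) -> b = 0; heap: [0-0 ALLOC][1-33 FREE]
Op 4: c = malloc(7) -> c = 1; heap: [0-0 ALLOC][1-7 ALLOC][8-33 FREE]
Op 5: free(b) -> (freed b); heap: [0-0 FREE][1-7 ALLOC][8-33 FREE]
Op 6: c = realloc(c, 15) -> c = 1; heap: [0-0 FREE][1-15 ALLOC][16-33 FREE]
Free blocks: [1 18] total_free=19 largest=18 -> 100*(19-18)/19 = 100/19 ≈ 5.263 -> rounds to 5

Answer: 5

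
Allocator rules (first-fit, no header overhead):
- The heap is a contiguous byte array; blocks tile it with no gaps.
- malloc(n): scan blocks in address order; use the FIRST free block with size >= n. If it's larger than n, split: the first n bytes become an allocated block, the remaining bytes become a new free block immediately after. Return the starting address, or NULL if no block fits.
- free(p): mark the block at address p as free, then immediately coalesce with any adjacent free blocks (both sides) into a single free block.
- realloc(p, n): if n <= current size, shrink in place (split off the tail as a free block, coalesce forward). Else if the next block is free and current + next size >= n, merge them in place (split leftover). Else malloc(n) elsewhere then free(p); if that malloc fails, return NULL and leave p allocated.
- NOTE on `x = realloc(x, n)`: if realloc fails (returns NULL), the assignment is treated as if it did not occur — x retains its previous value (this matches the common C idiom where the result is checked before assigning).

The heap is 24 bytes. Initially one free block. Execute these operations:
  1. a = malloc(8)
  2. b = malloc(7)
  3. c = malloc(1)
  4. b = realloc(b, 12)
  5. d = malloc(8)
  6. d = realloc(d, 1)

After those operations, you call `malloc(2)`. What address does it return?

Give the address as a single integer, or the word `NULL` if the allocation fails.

Op 1: a = malloc(8) -> a = 0; heap: [0-7 ALLOC][8-23 FREE]
Op 2: b = malloc(7) -> b = 8; heap: [0-7 ALLOC][8-14 ALLOC][15-23 FREE]
Op 3: c = malloc(1) -> c = 15; heap: [0-7 ALLOC][8-14 ALLOC][15-15 ALLOC][16-23 FREE]
Op 4: b = realloc(b, 12) -> NULL (b unchanged); heap: [0-7 ALLOC][8-14 ALLOC][15-15 ALLOC][16-23 FREE]
Op 5: d = malloc(8) -> d = 16; heap: [0-7 ALLOC][8-14 ALLOC][15-15 ALLOC][16-23 ALLOC]
Op 6: d = realloc(d, 1) -> d = 16; heap: [0-7 ALLOC][8-14 ALLOC][15-15 ALLOC][16-16 ALLOC][17-23 FREE]
malloc(2): first-fit scan over [0-7 ALLOC][8-14 ALLOC][15-15 ALLOC][16-16 ALLOC][17-23 FREE] -> 17

Answer: 17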